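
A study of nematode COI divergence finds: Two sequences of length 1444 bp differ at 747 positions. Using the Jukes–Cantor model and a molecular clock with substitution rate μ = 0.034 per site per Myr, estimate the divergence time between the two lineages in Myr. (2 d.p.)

12.91

p = 747/1444 ≈ 0.517313.
d = −(3/4) ln(1 − 4p/3) = −0.75 ln(1 − 0.689751) = −0.75 ln(0.310249)
  = −0.75 × (-1.170380) = 0.877785 substitutions/site.
Under a molecular clock d = 2μt, so t = d/(2μ) = 0.877785 / (2 × 0.034) = 12.91 Myr.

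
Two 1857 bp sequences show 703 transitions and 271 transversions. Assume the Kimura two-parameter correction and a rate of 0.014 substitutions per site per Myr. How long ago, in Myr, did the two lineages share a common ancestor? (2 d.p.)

P = 703/1857 ≈ 0.378568 and Q = 271/1857 ≈ 0.145934.
Under the Kimura two-parameter model, d = −½ ln(1 − 2P − Q) − ¼ ln(1 − 2Q).
1 − 2P − Q = 0.09693, giving −½ ln(0.09693) = 1.166883.
1 − 2Q = 0.708132, giving −¼ ln(0.708132) = 0.086281.
d = 1.166883 + 0.086281 = 1.253164.
Under a molecular clock d = 2μt, so t = d/(2μ) = 1.253164 / (2 × 0.014) = 44.76 Myr.

44.76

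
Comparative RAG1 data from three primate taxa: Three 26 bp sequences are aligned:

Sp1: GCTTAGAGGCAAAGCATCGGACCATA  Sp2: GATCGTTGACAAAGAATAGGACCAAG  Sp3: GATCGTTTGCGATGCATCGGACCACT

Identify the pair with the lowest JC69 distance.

Sp1–Sp2: 10/26 differ, p = 0.385, d = 0.539.
Sp1–Sp3: 10/26 differ, p = 0.385, d = 0.539.
Sp2–Sp3: 8/26 differ, p = 0.308, d = 0.396.
The smallest distance is between Sp2 and Sp3.

Sp2 and Sp3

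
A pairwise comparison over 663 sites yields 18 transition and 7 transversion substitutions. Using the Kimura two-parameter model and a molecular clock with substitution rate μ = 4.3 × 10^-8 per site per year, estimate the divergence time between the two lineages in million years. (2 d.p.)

0.45

P = 18/663 ≈ 0.027149 and Q = 7/663 ≈ 0.010558.
Under the Kimura two-parameter model, d = −½ ln(1 − 2P − Q) − ¼ ln(1 − 2Q).
1 − 2P − Q = 0.935144, giving −½ ln(0.935144) = 0.033527.
1 − 2Q = 0.978884, giving −¼ ln(0.978884) = 0.005336.
d = 0.033527 + 0.005336 = 0.038863.
Under a molecular clock d = 2μt, so t = d/(2μ) = 0.038863 / (2 × 4.3 × 10^-8) = 0.45 million years.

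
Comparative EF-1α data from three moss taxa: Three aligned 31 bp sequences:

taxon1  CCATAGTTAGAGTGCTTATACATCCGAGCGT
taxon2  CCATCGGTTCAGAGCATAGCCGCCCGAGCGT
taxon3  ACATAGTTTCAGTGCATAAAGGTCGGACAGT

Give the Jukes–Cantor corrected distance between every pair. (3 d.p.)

d(taxon1,taxon2) = 0.422, d(taxon1,taxon3) = 0.422, d(taxon2,taxon3) = 0.481

taxon1–taxon2: 10/31 sites differ → p ≈ 0.322581, d = −0.75 ln(1 − 0.430108) = 0.421731 ≈ 0.422.
taxon1–taxon3: 10/31 sites differ → p ≈ 0.322581, d = −0.75 ln(1 − 0.430108) = 0.421731 ≈ 0.422.
taxon2–taxon3: 11/31 sites differ → p ≈ 0.354839, d = −0.75 ln(1 − 0.473119) = 0.480585 ≈ 0.481.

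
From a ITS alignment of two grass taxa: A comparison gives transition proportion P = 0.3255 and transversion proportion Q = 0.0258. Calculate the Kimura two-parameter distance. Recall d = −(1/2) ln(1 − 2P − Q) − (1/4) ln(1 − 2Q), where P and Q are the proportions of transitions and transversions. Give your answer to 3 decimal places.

Under the Kimura two-parameter model, d = −½ ln(1 − 2P − Q) − ¼ ln(1 − 2Q).
1 − 2P − Q = 0.3232, giving −½ ln(0.3232) = 0.564742.
1 − 2Q = 0.9484, giving −¼ ln(0.9484) = 0.013245.
d = 0.564742 + 0.013245 = 0.577987.

0.578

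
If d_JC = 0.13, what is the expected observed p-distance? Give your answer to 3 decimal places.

p = (3/4)(1 − e^(−4d/3)) = 0.75 × (1 − e^(-0.173333)) = 0.75 × (1 − 0.840858) = 0.119357.

0.119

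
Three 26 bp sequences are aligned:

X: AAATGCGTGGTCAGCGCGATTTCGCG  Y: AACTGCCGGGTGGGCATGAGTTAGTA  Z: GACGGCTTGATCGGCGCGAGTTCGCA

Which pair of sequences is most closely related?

X and Z

X–Y: 11/26 differ, p = 0.423, d = 0.623.
X–Z: 8/26 differ, p = 0.308, d = 0.396.
Y–Z: 10/26 differ, p = 0.385, d = 0.539.
The smallest distance is between X and Z.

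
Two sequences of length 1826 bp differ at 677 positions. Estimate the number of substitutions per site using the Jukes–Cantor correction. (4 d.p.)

0.5114

p = 677/1826 ≈ 0.370756.
d = −(3/4) ln(1 − 4p/3) = −0.75 ln(1 − 0.494341) = −0.75 ln(0.505659)
  = −0.75 × (-0.681893) = 0.511420 substitutions/site.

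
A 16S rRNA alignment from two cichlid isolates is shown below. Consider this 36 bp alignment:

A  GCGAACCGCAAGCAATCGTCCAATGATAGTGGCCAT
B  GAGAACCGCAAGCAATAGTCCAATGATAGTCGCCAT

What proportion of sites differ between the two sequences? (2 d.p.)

The sequences differ at 3 of 36 positions (sites 2, 17, 31).
p = 3/36 = 0.083333… ≈ 0.08 (to 2 d.p.).

0.08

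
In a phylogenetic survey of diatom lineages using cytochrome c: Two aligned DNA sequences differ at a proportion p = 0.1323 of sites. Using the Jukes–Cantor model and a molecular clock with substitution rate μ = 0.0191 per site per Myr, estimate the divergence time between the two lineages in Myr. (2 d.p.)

3.81

d = −(3/4) ln(1 − 4p/3) = −0.75 ln(1 − 0.1764) = −0.75 ln(0.8236)
  = −0.75 × (-0.194070) = 0.145553 substitutions/site.
Under a molecular clock d = 2μt, so t = d/(2μ) = 0.145553 / (2 × 0.0191) = 3.81 Myr.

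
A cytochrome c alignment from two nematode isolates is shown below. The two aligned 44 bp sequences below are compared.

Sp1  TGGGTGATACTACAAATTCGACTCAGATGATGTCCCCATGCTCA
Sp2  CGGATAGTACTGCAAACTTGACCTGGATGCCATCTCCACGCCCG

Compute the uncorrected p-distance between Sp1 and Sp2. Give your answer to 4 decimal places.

The sequences differ at 17 of 44 positions.
p = 17/44 = 0.386363… ≈ 0.3864 (to 4 d.p.).

0.3864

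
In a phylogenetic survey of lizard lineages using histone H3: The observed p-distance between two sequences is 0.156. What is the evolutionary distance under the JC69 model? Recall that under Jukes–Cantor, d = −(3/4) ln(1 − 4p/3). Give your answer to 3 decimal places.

d = −(3/4) ln(1 − 4p/3) = −0.75 ln(1 − 0.208) = −0.75 ln(0.792)
  = −0.75 × (-0.233194) = 0.174896 substitutions/site.

0.175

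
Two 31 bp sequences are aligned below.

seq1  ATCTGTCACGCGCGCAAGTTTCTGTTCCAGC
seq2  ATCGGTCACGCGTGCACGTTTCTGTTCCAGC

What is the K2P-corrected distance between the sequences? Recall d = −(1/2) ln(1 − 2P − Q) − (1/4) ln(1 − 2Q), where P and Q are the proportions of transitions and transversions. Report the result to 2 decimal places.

0.10

Of 31 sites, 1 differences are transitions and 2 are transversions, so P = 1/31 ≈ 0.032258 and Q = 2/31 ≈ 0.064516.
Under the Kimura two-parameter model, d = −½ ln(1 − 2P − Q) − ¼ ln(1 − 2Q).
1 − 2P − Q = 0.870968, giving −½ ln(0.870968) = 0.069075.
1 − 2Q = 0.870968, giving −¼ ln(0.870968) = 0.034538.
d = 0.069075 + 0.034538 = 0.103613.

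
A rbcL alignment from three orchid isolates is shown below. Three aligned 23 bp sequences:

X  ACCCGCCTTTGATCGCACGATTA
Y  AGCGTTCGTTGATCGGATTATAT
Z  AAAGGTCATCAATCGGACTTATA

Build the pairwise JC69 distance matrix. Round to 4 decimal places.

X–Y: 10/23 sites differ → p ≈ 0.434783, d = −0.75 ln(1 − 0.579711) = 0.650110 ≈ 0.6501.
X–Z: 11/23 sites differ → p ≈ 0.478261, d = −0.75 ln(1 − 0.637681) = 0.761423 ≈ 0.7614.
Y–Z: 11/23 sites differ → p ≈ 0.478261, d = −0.75 ln(1 − 0.637681) = 0.761423 ≈ 0.7614.

d(X,Y) = 0.6501, d(X,Z) = 0.7614, d(Y,Z) = 0.7614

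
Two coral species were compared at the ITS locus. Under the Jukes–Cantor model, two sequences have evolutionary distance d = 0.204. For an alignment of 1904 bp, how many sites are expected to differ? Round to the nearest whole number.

340

Invert JC69: p = (3/4)(1 − e^(−4d/3)) = 0.75 × (1 − e^(-0.272)) = 0.75 × (1 − 0.761854) = 0.178610.
Expected differing sites = pL ≈ 0.178610 × 1904 = 340.07344 ≈ 340.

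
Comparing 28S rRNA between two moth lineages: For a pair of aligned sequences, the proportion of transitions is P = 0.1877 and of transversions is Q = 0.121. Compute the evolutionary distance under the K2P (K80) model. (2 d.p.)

Under the Kimura two-parameter model, d = −½ ln(1 − 2P − Q) − ¼ ln(1 − 2Q).
1 − 2P − Q = 0.5036, giving −½ ln(0.5036) = 0.342986.
1 − 2Q = 0.758, giving −¼ ln(0.758) = 0.069268.
d = 0.342986 + 0.069268 = 0.412254.

0.41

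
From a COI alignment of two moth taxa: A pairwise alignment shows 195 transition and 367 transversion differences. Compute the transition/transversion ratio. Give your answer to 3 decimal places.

0.531

R = 195/367 = 0.531335… ≈ 0.531 (to 3 d.p.).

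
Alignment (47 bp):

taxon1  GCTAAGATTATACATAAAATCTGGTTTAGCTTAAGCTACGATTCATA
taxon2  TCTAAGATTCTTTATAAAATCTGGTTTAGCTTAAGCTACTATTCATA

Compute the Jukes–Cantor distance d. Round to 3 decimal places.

0.115

The sequences differ at 5 of 47 sites (1, 10, 12, 13, 40), so p = 5/47 ≈ 0.106383.
d = −(3/4) ln(1 − 4p/3) = −0.75 ln(1 − 0.141844) = −0.75 ln(0.858156)
  = −0.75 × (-0.152969) = 0.114727 substitutions/site.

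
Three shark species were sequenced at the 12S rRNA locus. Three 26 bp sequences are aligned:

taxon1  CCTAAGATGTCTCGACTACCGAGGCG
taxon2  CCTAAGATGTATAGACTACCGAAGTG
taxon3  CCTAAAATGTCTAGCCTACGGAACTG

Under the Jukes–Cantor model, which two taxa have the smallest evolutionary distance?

taxon1–taxon2: 4/26 differ, p = 0.154, d = 0.172.
taxon1–taxon3: 7/26 differ, p = 0.269, d = 0.334.
taxon2–taxon3: 5/26 differ, p = 0.192, d = 0.222.
The smallest distance is between taxon1 and taxon2.

taxon1 and taxon2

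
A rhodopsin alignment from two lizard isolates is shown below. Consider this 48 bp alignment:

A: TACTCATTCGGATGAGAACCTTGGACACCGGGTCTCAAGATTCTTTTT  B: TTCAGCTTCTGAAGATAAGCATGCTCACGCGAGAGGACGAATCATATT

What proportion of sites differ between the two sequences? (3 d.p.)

0.458

The sequences differ at 22 of 48 positions.
p = 22/48 = 0.458333… ≈ 0.458 (to 3 d.p.).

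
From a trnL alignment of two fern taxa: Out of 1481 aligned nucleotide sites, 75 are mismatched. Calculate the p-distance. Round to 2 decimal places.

0.05

p = 75/1481 = 0.050641… ≈ 0.05 (to 2 d.p.).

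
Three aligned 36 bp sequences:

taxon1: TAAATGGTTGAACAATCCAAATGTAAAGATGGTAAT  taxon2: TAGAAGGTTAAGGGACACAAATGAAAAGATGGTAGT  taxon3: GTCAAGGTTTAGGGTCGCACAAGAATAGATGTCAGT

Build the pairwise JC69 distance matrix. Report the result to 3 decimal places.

d(taxon1,taxon2) = 0.347, d(taxon1,taxon3) = 0.824, d(taxon2,taxon3) = 0.392

taxon1–taxon2: 10/36 sites differ → p ≈ 0.277778, d = −0.75 ln(1 − 0.370371) = 0.346968 ≈ 0.347.
taxon1–taxon3: 18/36 sites differ → p = 0.5, d = −0.75 ln(1 − 0.666667) = 0.823960 ≈ 0.824.
taxon2–taxon3: 11/36 sites differ → p ≈ 0.305556, d = −0.75 ln(1 − 0.407408) = 0.392437 ≈ 0.392.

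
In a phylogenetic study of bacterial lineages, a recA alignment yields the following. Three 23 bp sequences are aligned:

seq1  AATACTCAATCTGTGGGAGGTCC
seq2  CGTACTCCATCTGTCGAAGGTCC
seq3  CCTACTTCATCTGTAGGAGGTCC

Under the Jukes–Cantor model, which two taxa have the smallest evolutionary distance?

seq1–seq2: 5/23 differ, p = 0.217, d = 0.257.
seq1–seq3: 5/23 differ, p = 0.217, d = 0.257.
seq2–seq3: 4/23 differ, p = 0.174, d = 0.198.
The smallest distance is between seq2 and seq3.

seq2 and seq3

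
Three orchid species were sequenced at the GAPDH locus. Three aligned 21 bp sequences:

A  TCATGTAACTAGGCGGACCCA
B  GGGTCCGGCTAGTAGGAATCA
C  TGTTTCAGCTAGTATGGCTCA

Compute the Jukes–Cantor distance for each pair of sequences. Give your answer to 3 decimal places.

d(A,B) = 0.899, d(A,C) = 0.756, d(B,C) = 0.441

A–B: 11/21 sites differ → p ≈ 0.52381, d = −0.75 ln(1 − 0.698413) = 0.899023 ≈ 0.899.
A–C: 10/21 sites differ → p ≈ 0.47619, d = −0.75 ln(1 − 0.63492) = 0.755729 ≈ 0.756.
B–C: 7/21 sites differ → p ≈ 0.333333, d = −0.75 ln(1 − 0.444444) = 0.440839 ≈ 0.441.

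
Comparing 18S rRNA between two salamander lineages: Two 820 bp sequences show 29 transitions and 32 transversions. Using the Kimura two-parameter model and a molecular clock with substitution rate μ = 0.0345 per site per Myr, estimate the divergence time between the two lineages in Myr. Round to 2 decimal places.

1.14

P = 29/820 ≈ 0.035366 and Q = 32/820 ≈ 0.039024.
Under the Kimura two-parameter model, d = −½ ln(1 − 2P − Q) − ¼ ln(1 − 2Q).
1 − 2P − Q = 0.890244, giving −½ ln(0.890244) = 0.058130.
1 − 2Q = 0.921952, giving −¼ ln(0.921952) = 0.020316.
d = 0.058130 + 0.020316 = 0.078446.
Under a molecular clock d = 2μt, so t = d/(2μ) = 0.078446 / (2 × 0.0345) = 1.14 Myr.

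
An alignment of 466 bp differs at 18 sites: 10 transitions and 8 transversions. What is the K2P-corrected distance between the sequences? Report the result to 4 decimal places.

P = 10/466 ≈ 0.021459 and Q = 8/466 ≈ 0.017167.
Under the Kimura two-parameter model, d = −½ ln(1 − 2P − Q) − ¼ ln(1 − 2Q).
1 − 2P − Q = 0.939915, giving −½ ln(0.939915) = 0.030983.
1 − 2Q = 0.965666, giving −¼ ln(0.965666) = 0.008734.
d = 0.030983 + 0.008734 = 0.039717.

0.0397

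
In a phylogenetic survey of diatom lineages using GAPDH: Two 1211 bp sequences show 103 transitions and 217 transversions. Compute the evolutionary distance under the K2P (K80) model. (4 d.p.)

P = 103/1211 ≈ 0.085054 and Q = 217/1211 ≈ 0.179191.
Under the Kimura two-parameter model, d = −½ ln(1 − 2P − Q) − ¼ ln(1 − 2Q).
1 − 2P − Q = 0.650701, giving −½ ln(0.650701) = 0.214853.
1 − 2Q = 0.641618, giving −¼ ln(0.641618) = 0.110941.
d = 0.214853 + 0.110941 = 0.325794.

0.3258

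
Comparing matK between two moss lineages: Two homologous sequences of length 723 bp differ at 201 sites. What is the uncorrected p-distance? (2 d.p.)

0.28

p = 201/723 = 0.278008… ≈ 0.28 (to 2 d.p.).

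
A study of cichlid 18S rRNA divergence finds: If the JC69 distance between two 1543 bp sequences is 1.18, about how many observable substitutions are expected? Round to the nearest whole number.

917

Invert JC69: p = (3/4)(1 − e^(−4d/3)) = 0.75 × (1 − e^(-1.573333)) = 0.75 × (1 − 0.207353) = 0.594485.
Expected differing sites = pL ≈ 0.594485 × 1543 = 917.290355 ≈ 917.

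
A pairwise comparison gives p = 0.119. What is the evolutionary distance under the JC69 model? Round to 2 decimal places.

0.13

d = −(3/4) ln(1 − 4p/3) = −0.75 ln(1 − 0.158667) = −0.75 ln(0.841333)
  = −0.75 × (-0.172768) = 0.129576 substitutions/site.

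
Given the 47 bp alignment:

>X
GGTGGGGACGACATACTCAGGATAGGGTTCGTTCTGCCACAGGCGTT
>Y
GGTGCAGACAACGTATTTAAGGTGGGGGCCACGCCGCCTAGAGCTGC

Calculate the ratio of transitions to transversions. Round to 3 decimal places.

Transitions are A↔G and C↔T; transversions are all other mismatches.
Transitions: 15. Transversions: 7.
R = 15/7 = 2.142857… ≈ 2.143 (to 3 d.p.).

2.143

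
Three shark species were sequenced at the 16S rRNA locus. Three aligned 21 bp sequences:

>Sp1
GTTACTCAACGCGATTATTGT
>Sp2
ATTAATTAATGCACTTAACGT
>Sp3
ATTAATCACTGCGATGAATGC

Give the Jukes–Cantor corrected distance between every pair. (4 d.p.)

Sp1–Sp2: 8/21 sites differ → p ≈ 0.380952, d = −0.75 ln(1 − 0.507936) = 0.531860 ≈ 0.5319.
Sp1–Sp3: 7/21 sites differ → p ≈ 0.333333, d = −0.75 ln(1 − 0.444444) = 0.440839 ≈ 0.4408.
Sp2–Sp3: 7/21 sites differ → p ≈ 0.333333, d = −0.75 ln(1 − 0.444444) = 0.440839 ≈ 0.4408.

d(Sp1,Sp2) = 0.5319, d(Sp1,Sp3) = 0.4408, d(Sp2,Sp3) = 0.4408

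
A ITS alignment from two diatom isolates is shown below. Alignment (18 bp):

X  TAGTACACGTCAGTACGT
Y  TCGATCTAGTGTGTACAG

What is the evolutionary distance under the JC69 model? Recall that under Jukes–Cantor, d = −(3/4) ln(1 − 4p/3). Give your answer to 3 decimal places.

The sequences differ at 9 of 18 sites (2, 4, 5, 7, 8, 11, 12, 17, 18), so p = 9/18 = 0.5.
d = −(3/4) ln(1 − 4p/3) = −0.75 ln(1 − 0.666667) = −0.75 ln(0.333333)
  = −0.75 × (-1.098613) = 0.823960 substitutions/site.

0.824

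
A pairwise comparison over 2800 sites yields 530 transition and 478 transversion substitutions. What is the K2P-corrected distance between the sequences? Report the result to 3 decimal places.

P = 530/2800 ≈ 0.189286 and Q = 478/2800 ≈ 0.170714.
Under the Kimura two-parameter model, d = −½ ln(1 − 2P − Q) − ¼ ln(1 − 2Q).
1 − 2P − Q = 0.450714, giving −½ ln(0.450714) = 0.398461.
1 − 2Q = 0.658572, giving −¼ ln(0.658572) = 0.104420.
d = 0.398461 + 0.104420 = 0.502881.

0.503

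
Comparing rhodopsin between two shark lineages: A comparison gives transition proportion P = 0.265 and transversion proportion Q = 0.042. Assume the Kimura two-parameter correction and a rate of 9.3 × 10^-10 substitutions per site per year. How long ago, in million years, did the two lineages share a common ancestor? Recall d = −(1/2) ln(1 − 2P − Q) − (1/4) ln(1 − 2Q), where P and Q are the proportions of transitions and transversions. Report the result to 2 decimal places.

239.92

Under the Kimura two-parameter model, d = −½ ln(1 − 2P − Q) − ¼ ln(1 − 2Q).
1 − 2P − Q = 0.428, giving −½ ln(0.428) = 0.424316.
1 − 2Q = 0.916, giving −¼ ln(0.916) = 0.021935.
d = 0.424316 + 0.021935 = 0.446251.
Under a molecular clock d = 2μt, so t = d/(2μ) = 0.446251 / (2 × 9.3 × 10^-10) = 239.92 million years.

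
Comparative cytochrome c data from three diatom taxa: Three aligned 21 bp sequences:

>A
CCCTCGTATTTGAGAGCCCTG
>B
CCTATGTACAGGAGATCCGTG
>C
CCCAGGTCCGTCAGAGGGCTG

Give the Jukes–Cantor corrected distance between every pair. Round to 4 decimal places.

A–B: 8/21 sites differ → p ≈ 0.380952, d = −0.75 ln(1 − 0.507936) = 0.531860 ≈ 0.5319.
A–C: 8/21 sites differ → p ≈ 0.380952, d = −0.75 ln(1 − 0.507936) = 0.531860 ≈ 0.5319.
B–C: 10/21 sites differ → p ≈ 0.47619, d = −0.75 ln(1 − 0.63492) = 0.755729 ≈ 0.7557.

d(A,B) = 0.5319, d(A,C) = 0.5319, d(B,C) = 0.7557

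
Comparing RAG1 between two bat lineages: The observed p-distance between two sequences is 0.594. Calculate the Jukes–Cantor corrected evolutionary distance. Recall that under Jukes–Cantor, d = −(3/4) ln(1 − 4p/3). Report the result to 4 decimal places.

d = −(3/4) ln(1 − 4p/3) = −0.75 ln(1 − 0.792) = −0.75 ln(0.208)
  = −0.75 × (-1.570217) = 1.177663 substitutions/site.

1.1777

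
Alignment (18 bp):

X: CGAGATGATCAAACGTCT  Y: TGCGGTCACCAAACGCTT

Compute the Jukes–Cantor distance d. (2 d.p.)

0.55

The sequences differ at 7 of 18 sites (1, 3, 5, 7, 9, 16, 17), so p = 7/18 ≈ 0.388889.
d = −(3/4) ln(1 − 4p/3) = −0.75 ln(1 − 0.518519) = −0.75 ln(0.481481)
  = −0.75 × (-0.730889) = 0.548167 substitutions/site.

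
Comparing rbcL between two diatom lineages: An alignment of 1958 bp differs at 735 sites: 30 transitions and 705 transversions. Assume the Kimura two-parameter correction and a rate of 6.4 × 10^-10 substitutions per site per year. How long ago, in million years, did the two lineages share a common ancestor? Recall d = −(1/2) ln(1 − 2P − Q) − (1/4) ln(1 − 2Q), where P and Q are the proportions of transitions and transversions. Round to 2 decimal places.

P = 30/1958 ≈ 0.015322 and Q = 705/1958 ≈ 0.360061.
Under the Kimura two-parameter model, d = −½ ln(1 − 2P − Q) − ¼ ln(1 − 2Q).
1 − 2P − Q = 0.609295, giving −½ ln(0.609295) = 0.247726.
1 − 2Q = 0.279878, giving −¼ ln(0.279878) = 0.318350.
d = 0.247726 + 0.318350 = 0.566076.
Under a molecular clock d = 2μt, so t = d/(2μ) = 0.566076 / (2 × 6.4 × 10^-10) = 442.25 million years.

442.25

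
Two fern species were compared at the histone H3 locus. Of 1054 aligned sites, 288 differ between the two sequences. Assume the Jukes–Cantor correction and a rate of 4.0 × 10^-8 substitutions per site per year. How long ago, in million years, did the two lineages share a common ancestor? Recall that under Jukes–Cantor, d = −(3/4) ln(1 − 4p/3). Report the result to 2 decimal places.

4.25

p = 288/1054 ≈ 0.273245.
d = −(3/4) ln(1 − 4p/3) = −0.75 ln(1 − 0.364327) = −0.75 ln(0.635673)
  = −0.75 × (-0.453071) = 0.339803 substitutions/site.
Under a molecular clock d = 2μt, so t = d/(2μ) = 0.339803 / (2 × 4.0 × 10^-8) = 4.25 million years.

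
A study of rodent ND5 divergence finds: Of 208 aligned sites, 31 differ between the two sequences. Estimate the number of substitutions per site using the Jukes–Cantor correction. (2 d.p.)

p = 31/208 ≈ 0.149038.
d = −(3/4) ln(1 − 4p/3) = −0.75 ln(1 − 0.198717) = −0.75 ln(0.801283)
  = −0.75 × (-0.221541) = 0.166156 substitutions/site.

0.17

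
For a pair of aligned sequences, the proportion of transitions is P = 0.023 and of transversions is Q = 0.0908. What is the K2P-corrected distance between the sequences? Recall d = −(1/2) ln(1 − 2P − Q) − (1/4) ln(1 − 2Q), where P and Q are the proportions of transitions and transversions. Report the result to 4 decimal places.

0.1237

Under the Kimura two-parameter model, d = −½ ln(1 − 2P − Q) − ¼ ln(1 − 2Q).
1 − 2P − Q = 0.8632, giving −½ ln(0.8632) = 0.073554.
1 − 2Q = 0.8184, giving −¼ ln(0.8184) = 0.050101.
d = 0.073554 + 0.050101 = 0.123655.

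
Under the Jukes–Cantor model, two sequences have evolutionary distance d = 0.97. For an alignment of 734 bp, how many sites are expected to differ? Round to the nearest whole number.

Invert JC69: p = (3/4)(1 − e^(−4d/3)) = 0.75 × (1 − e^(-1.293333)) = 0.75 × (1 − 0.274355) = 0.544234.
Expected differing sites = pL ≈ 0.544234 × 734 = 399.467756 ≈ 399.

399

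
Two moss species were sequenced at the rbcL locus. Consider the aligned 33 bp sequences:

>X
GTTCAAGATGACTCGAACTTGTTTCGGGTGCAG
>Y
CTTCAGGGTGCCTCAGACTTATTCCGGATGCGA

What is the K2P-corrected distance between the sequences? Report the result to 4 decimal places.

Of 33 sites, 9 differences are transitions and 2 are transversions, so P = 9/33 ≈ 0.272727 and Q = 2/33 ≈ 0.060606.
Under the Kimura two-parameter model, d = −½ ln(1 − 2P − Q) − ¼ ln(1 − 2Q).
1 − 2P − Q = 0.39394, giving −½ ln(0.39394) = 0.465778.
1 − 2Q = 0.878788, giving −¼ ln(0.878788) = 0.032303.
d = 0.465778 + 0.032303 = 0.498081.

0.4981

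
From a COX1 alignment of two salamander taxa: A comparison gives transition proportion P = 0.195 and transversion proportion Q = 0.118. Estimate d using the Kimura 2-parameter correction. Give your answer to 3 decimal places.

Under the Kimura two-parameter model, d = −½ ln(1 − 2P − Q) − ¼ ln(1 − 2Q).
1 − 2P − Q = 0.492, giving −½ ln(0.492) = 0.354638.
1 − 2Q = 0.764, giving −¼ ln(0.764) = 0.067297.
d = 0.354638 + 0.067297 = 0.421935.

0.422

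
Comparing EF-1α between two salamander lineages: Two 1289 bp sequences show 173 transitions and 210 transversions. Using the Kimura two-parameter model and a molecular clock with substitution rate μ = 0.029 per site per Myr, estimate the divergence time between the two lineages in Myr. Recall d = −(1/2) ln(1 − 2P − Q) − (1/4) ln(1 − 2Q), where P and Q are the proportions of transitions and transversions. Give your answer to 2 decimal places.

6.57

P = 173/1289 ≈ 0.134213 and Q = 210/1289 ≈ 0.162917.
Under the Kimura two-parameter model, d = −½ ln(1 − 2P − Q) − ¼ ln(1 − 2Q).
1 − 2P − Q = 0.568657, giving −½ ln(0.568657) = 0.282239.
1 − 2Q = 0.674166, giving −¼ ln(0.674166) = 0.098570.
d = 0.282239 + 0.098570 = 0.380809.
Under a molecular clock d = 2μt, so t = d/(2μ) = 0.380809 / (2 × 0.029) = 6.57 Myr.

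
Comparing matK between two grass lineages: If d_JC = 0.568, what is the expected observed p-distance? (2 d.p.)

0.40

p = (3/4)(1 − e^(−4d/3)) = 0.75 × (1 − e^(-0.757333)) = 0.75 × (1 − 0.468915) = 0.398314.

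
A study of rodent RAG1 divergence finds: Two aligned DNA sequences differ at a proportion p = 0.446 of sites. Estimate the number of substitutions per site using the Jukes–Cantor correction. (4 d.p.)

d = −(3/4) ln(1 − 4p/3) = −0.75 ln(1 − 0.594667) = −0.75 ln(0.405333)
  = −0.75 × (-0.903046) = 0.677285 substitutions/site.

0.6773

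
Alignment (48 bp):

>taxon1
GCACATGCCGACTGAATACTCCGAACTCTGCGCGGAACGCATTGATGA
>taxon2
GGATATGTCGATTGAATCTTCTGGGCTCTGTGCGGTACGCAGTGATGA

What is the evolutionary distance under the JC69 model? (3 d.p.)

0.304

The sequences differ at 12 of 48 sites, so p = 12/48 = 0.25.
d = −(3/4) ln(1 − 4p/3) = −0.75 ln(1 − 0.333333) = −0.75 ln(0.666667)
  = −0.75 × (-0.405465) = 0.304099 substitutions/site.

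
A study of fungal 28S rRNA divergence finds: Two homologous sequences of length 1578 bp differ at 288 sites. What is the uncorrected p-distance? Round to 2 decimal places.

0.18

p = 288/1578 = 0.182509… ≈ 0.18 (to 2 d.p.).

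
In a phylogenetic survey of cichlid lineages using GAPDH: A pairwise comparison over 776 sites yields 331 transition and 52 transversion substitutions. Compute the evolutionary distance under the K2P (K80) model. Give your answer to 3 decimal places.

1.299

P = 331/776 ≈ 0.426546 and Q = 52/776 ≈ 0.06701.
Under the Kimura two-parameter model, d = −½ ln(1 − 2P − Q) − ¼ ln(1 − 2Q).
1 − 2P − Q = 0.079898, giving −½ ln(0.079898) = 1.263502.
1 − 2Q = 0.86598, giving −¼ ln(0.86598) = 0.035973.
d = 1.263502 + 0.035973 = 1.299475.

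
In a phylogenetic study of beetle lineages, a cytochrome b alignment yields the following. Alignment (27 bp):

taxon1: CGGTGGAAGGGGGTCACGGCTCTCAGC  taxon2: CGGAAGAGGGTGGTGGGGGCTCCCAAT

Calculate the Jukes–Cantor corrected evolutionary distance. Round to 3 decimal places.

The sequences differ at 10 of 27 sites (4, 5, 8, 11, 15, 16, 17, 23, 26, 27), so p = 10/27 ≈ 0.37037.
d = −(3/4) ln(1 − 4p/3) = −0.75 ln(1 − 0.493827) = −0.75 ln(0.506173)
  = −0.75 × (-0.680877) = 0.510658 substitutions/site.

0.511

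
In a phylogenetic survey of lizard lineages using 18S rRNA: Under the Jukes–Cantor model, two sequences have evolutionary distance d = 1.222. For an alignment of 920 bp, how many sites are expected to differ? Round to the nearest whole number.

Invert JC69: p = (3/4)(1 − e^(−4d/3)) = 0.75 × (1 − e^(-1.629333)) = 0.75 × (1 − 0.196060) = 0.602955.
Expected differing sites = pL ≈ 0.602955 × 920 = 554.7186 ≈ 555.

555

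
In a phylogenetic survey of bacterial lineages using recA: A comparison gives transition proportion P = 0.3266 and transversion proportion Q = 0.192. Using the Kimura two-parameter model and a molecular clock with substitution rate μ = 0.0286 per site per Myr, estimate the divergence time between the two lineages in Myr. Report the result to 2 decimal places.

18.43

Under the Kimura two-parameter model, d = −½ ln(1 − 2P − Q) − ¼ ln(1 − 2Q).
1 − 2P − Q = 0.1548, giving −½ ln(0.1548) = 0.932811.
1 − 2Q = 0.616, giving −¼ ln(0.616) = 0.121127.
d = 0.932811 + 0.121127 = 1.053938.
Under a molecular clock d = 2μt, so t = d/(2μ) = 1.053938 / (2 × 0.0286) = 18.43 Myr.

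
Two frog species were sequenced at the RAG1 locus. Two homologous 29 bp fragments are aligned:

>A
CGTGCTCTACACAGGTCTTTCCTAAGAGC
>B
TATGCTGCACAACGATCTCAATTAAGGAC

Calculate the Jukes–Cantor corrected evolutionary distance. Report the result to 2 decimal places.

The sequences differ at 13 of 29 sites, so p = 13/29 ≈ 0.448276.
d = −(3/4) ln(1 − 4p/3) = −0.75 ln(1 − 0.597701) = −0.75 ln(0.402299)
  = −0.75 × (-0.910560) = 0.682920 substitutions/site.

0.68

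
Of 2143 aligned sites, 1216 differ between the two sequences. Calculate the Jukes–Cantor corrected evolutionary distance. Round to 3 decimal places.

p = 1216/2143 ≈ 0.567429.
d = −(3/4) ln(1 − 4p/3) = −0.75 ln(1 − 0.756572) = −0.75 ln(0.243428)
  = −0.75 × (-1.412934) = 1.059701 substitutions/site.

1.060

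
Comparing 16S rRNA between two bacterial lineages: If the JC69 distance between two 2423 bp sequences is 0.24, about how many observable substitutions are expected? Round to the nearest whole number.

498

Invert JC69: p = (3/4)(1 − e^(−4d/3)) = 0.75 × (1 − e^(-0.32)) = 0.75 × (1 − 0.726149) = 0.205388.
Expected differing sites = pL ≈ 0.205388 × 2423 = 497.655124 ≈ 498.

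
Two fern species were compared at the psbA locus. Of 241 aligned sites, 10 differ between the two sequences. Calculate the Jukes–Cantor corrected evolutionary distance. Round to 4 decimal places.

0.0427

p = 10/241 ≈ 0.041494.
d = −(3/4) ln(1 − 4p/3) = −0.75 ln(1 − 0.055325) = −0.75 ln(0.944675)
  = −0.75 × (-0.056914) = 0.042686 substitutions/site.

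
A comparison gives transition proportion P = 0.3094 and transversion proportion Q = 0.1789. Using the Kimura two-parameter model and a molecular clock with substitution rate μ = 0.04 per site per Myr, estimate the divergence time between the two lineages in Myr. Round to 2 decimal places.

11.37

Under the Kimura two-parameter model, d = −½ ln(1 − 2P − Q) − ¼ ln(1 − 2Q).
1 − 2P − Q = 0.2023, giving −½ ln(0.2023) = 0.799002.
1 − 2Q = 0.6422, giving −¼ ln(0.6422) = 0.110714.
d = 0.799002 + 0.110714 = 0.909716.
Under a molecular clock d = 2μt, so t = d/(2μ) = 0.909716 / (2 × 0.04) = 11.37 Myr.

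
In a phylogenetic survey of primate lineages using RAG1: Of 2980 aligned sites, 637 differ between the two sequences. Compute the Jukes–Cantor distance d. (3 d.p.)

0.252

p = 637/2980 ≈ 0.213758.
d = −(3/4) ln(1 − 4p/3) = −0.75 ln(1 − 0.285011) = −0.75 ln(0.714989)
  = −0.75 × (-0.335488) = 0.251616 substitutions/site.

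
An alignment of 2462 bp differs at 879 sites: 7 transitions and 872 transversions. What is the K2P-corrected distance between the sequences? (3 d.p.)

0.531

P = 7/2462 ≈ 0.002843 and Q = 872/2462 ≈ 0.354184.
Under the Kimura two-parameter model, d = −½ ln(1 − 2P − Q) − ¼ ln(1 − 2Q).
1 − 2P − Q = 0.64013, giving −½ ln(0.64013) = 0.223042.
1 − 2Q = 0.291632, giving −¼ ln(0.291632) = 0.308066.
d = 0.223042 + 0.308066 = 0.531108.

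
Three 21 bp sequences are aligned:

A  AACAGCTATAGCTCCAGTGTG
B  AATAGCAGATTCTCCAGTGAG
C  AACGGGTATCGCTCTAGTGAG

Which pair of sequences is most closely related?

A–B: 7/21 differ, p = 0.333, d = 0.441.
A–C: 5/21 differ, p = 0.238, d = 0.286.
B–C: 9/21 differ, p = 0.429, d = 0.635.
The smallest distance is between A and C.

A and C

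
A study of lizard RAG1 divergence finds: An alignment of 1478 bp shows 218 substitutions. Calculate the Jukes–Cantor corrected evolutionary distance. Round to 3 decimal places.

p = 218/1478 ≈ 0.147497.
d = −(3/4) ln(1 − 4p/3) = −0.75 ln(1 − 0.196663) = −0.75 ln(0.803337)
  = −0.75 × (-0.218981) = 0.164236 substitutions/site.

0.164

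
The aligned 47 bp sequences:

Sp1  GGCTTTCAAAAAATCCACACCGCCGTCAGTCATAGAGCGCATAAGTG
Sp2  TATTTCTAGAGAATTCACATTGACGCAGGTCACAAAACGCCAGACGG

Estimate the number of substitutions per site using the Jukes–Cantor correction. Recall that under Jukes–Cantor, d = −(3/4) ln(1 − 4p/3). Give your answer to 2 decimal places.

0.73

The sequences differ at 22 of 47 sites, so p = 22/47 ≈ 0.468085.
d = −(3/4) ln(1 − 4p/3) = −0.75 ln(1 − 0.624113) = −0.75 ln(0.375887)
  = −0.75 × (-0.978467) = 0.733850 substitutions/site.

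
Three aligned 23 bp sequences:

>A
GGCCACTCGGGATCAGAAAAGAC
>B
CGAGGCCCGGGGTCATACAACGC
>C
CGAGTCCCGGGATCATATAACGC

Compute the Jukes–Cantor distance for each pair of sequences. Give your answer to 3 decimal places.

d(A,B) = 0.650, d(A,C) = 0.553, d(B,C) = 0.143

A–B: 10/23 sites differ → p ≈ 0.434783, d = −0.75 ln(1 − 0.579711) = 0.650110 ≈ 0.650.
A–C: 9/23 sites differ → p ≈ 0.391304, d = −0.75 ln(1 − 0.521739) = 0.553199 ≈ 0.553.
B–C: 3/23 sites differ → p ≈ 0.130435, d = −0.75 ln(1 − 0.173913) = 0.143291 ≈ 0.143.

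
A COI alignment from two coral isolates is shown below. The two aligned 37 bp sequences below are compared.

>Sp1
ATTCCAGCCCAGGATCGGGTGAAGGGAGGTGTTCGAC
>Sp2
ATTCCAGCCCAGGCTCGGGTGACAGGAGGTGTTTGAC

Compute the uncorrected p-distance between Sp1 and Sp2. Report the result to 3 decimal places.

0.108

The sequences differ at 4 of 37 positions (sites 14, 23, 24, 34).
p = 4/37 = 0.108108… ≈ 0.108 (to 3 d.p.).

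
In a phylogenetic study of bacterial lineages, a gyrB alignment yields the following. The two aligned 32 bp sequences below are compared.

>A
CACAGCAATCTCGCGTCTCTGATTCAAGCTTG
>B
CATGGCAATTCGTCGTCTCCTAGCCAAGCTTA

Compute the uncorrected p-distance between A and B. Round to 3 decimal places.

The sequences differ at 11 of 32 positions.
p = 11/32 = 0.34375 ≈ 0.344 (to 3 d.p.).

0.344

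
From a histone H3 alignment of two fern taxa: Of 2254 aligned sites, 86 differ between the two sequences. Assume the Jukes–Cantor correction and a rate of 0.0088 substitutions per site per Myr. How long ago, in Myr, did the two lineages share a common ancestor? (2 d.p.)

2.22

p = 86/2254 ≈ 0.038154.
d = −(3/4) ln(1 − 4p/3) = −0.75 ln(1 − 0.050872) = −0.75 ln(0.949128)
  = −0.75 × (-0.052212) = 0.039159 substitutions/site.
Under a molecular clock d = 2μt, so t = d/(2μ) = 0.039159 / (2 × 0.0088) = 2.22 Myr.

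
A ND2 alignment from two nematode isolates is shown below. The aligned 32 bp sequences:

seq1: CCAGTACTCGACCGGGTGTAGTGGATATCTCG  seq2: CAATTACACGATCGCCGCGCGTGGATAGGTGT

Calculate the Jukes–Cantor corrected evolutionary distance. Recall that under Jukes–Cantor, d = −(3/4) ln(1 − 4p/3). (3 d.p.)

0.657

The sequences differ at 14 of 32 sites, so p = 14/32 = 0.4375.
d = −(3/4) ln(1 − 4p/3) = −0.75 ln(1 − 0.583333) = −0.75 ln(0.416667)
  = −0.75 × (-0.875468) = 0.656601 substitutions/site.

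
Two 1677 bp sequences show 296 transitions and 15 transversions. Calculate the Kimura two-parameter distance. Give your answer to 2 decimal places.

0.23

P = 296/1677 ≈ 0.176506 and Q = 15/1677 ≈ 0.008945.
Under the Kimura two-parameter model, d = −½ ln(1 − 2P − Q) − ¼ ln(1 − 2Q).
1 − 2P − Q = 0.638043, giving −½ ln(0.638043) = 0.224675.
1 − 2Q = 0.98211, giving −¼ ln(0.98211) = 0.004513.
d = 0.224675 + 0.004513 = 0.229188.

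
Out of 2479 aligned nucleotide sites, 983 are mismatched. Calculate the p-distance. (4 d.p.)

0.3965

p = 983/2479 = 0.396530… ≈ 0.3965 (to 4 d.p.).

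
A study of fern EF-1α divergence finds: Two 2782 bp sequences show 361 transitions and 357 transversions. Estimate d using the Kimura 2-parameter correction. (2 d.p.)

0.32

P = 361/2782 ≈ 0.129763 and Q = 357/2782 ≈ 0.128325.
Under the Kimura two-parameter model, d = −½ ln(1 − 2P − Q) − ¼ ln(1 − 2Q).
1 − 2P − Q = 0.612149, giving −½ ln(0.612149) = 0.245390.
1 − 2Q = 0.74335, giving −¼ ln(0.74335) = 0.074147.
d = 0.245390 + 0.074147 = 0.319537.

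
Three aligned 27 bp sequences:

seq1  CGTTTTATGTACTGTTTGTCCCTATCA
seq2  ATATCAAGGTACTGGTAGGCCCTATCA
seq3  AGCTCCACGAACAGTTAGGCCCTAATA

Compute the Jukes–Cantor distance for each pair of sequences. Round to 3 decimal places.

d(seq1,seq2) = 0.441, d(seq1,seq3) = 0.588, d(seq2,seq3) = 0.441

seq1–seq2: 9/27 sites differ → p ≈ 0.333333, d = −0.75 ln(1 − 0.444444) = 0.440839 ≈ 0.441.
seq1–seq3: 11/27 sites differ → p ≈ 0.407407, d = −0.75 ln(1 − 0.543209) = 0.587647 ≈ 0.588.
seq2–seq3: 9/27 sites differ → p ≈ 0.333333, d = −0.75 ln(1 − 0.444444) = 0.440839 ≈ 0.441.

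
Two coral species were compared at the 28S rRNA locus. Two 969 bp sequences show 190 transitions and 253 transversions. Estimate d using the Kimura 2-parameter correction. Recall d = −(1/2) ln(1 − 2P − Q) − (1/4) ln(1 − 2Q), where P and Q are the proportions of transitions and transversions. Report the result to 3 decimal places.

P = 190/969 ≈ 0.196078 and Q = 253/969 ≈ 0.261094.
Under the Kimura two-parameter model, d = −½ ln(1 − 2P − Q) − ¼ ln(1 − 2Q).
1 − 2P − Q = 0.34675, giving −½ ln(0.34675) = 0.529576.
1 − 2Q = 0.477812, giving −¼ ln(0.477812) = 0.184634.
d = 0.529576 + 0.184634 = 0.714210.

0.714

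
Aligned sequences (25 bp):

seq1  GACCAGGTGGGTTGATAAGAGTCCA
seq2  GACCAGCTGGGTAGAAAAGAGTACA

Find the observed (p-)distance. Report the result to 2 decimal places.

The sequences differ at 4 of 25 positions (sites 7, 13, 16, 23).
p = 4/25 = 0.16.

0.16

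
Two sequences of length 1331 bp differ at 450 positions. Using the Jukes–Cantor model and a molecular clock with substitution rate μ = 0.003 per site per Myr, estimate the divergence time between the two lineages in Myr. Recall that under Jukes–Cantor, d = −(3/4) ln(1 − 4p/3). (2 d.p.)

74.91

p = 450/1331 ≈ 0.338092.
d = −(3/4) ln(1 − 4p/3) = −0.75 ln(1 − 0.450789) = −0.75 ln(0.549211)
  = −0.75 × (-0.599273) = 0.449455 substitutions/site.
Under a molecular clock d = 2μt, so t = d/(2μ) = 0.449455 / (2 × 0.003) = 74.91 Myr.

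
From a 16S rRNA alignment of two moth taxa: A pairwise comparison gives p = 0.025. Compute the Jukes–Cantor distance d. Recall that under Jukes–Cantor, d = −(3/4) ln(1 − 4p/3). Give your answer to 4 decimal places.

0.0254

d = −(3/4) ln(1 − 4p/3) = −0.75 ln(1 − 0.033333) = −0.75 ln(0.966667)
  = −0.75 × (-0.033901) = 0.025426 substitutions/site.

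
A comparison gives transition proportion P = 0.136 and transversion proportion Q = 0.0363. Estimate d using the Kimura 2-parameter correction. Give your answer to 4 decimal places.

Under the Kimura two-parameter model, d = −½ ln(1 − 2P − Q) − ¼ ln(1 − 2Q).
1 − 2P − Q = 0.6917, giving −½ ln(0.6917) = 0.184301.
1 − 2Q = 0.9274, giving −¼ ln(0.9274) = 0.018843.
d = 0.184301 + 0.018843 = 0.203144.

0.2031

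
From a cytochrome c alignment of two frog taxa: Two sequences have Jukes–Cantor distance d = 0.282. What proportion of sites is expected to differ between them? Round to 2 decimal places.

p = (3/4)(1 − e^(−4d/3)) = 0.75 × (1 − e^(-0.376)) = 0.75 × (1 − 0.686602) = 0.235049.

0.24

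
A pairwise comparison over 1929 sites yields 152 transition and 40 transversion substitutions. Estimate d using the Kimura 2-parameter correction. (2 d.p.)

0.11

P = 152/1929 ≈ 0.078797 and Q = 40/1929 ≈ 0.020736.
Under the Kimura two-parameter model, d = −½ ln(1 − 2P − Q) − ¼ ln(1 − 2Q).
1 − 2P − Q = 0.82167, giving −½ ln(0.82167) = 0.098208.
1 − 2Q = 0.958528, giving −¼ ln(0.958528) = 0.010589.
d = 0.098208 + 0.010589 = 0.108797.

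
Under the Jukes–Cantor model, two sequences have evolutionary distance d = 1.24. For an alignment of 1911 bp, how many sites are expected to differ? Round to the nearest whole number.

1159

Invert JC69: p = (3/4)(1 − e^(−4d/3)) = 0.75 × (1 − e^(-1.653333)) = 0.75 × (1 − 0.191411) = 0.606442.
Expected differing sites = pL ≈ 0.606442 × 1911 = 1158.910662 ≈ 1159.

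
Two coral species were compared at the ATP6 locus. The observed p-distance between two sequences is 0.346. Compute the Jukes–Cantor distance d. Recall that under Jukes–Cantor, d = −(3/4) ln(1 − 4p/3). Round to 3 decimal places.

0.464

d = −(3/4) ln(1 − 4p/3) = −0.75 ln(1 − 0.461333) = −0.75 ln(0.538667)
  = −0.75 × (-0.618658) = 0.463994 substitutions/site.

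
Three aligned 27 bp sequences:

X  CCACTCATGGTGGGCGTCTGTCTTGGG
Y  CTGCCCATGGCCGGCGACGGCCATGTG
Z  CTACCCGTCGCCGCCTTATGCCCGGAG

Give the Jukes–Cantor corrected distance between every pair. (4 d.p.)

X–Y: 10/27 sites differ → p ≈ 0.37037, d = −0.75 ln(1 − 0.493827) = 0.510658 ≈ 0.5107.
X–Z: 13/27 sites differ → p ≈ 0.481481, d = −0.75 ln(1 − 0.641975) = 0.770364 ≈ 0.7704.
Y–Z: 11/27 sites differ → p ≈ 0.407407, d = −0.75 ln(1 − 0.543209) = 0.587647 ≈ 0.5876.

d(X,Y) = 0.5107, d(X,Z) = 0.7704, d(Y,Z) = 0.5876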